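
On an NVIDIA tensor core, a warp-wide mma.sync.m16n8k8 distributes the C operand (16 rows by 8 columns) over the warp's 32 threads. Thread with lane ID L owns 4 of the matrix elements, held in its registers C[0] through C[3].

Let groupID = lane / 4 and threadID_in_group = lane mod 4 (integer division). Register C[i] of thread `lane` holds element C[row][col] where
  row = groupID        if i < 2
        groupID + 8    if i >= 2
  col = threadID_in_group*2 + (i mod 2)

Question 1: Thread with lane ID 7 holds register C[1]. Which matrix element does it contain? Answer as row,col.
1,7

lane 7: g=1 (7/4), t=3 (7%4)
i=1: r=1+0=1, c=3*2+1=7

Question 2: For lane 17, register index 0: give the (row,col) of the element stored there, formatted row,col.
lane 17: grp=4 (17/4), tig=1 (17%4)
i=0: r=4+0=4, c=1*2+0=2

4,2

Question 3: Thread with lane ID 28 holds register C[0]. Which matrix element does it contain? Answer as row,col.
L=28→G=28>>2=7, T=28&3=0
[0]→row 7+0=7  col 0·2+0=0

7,0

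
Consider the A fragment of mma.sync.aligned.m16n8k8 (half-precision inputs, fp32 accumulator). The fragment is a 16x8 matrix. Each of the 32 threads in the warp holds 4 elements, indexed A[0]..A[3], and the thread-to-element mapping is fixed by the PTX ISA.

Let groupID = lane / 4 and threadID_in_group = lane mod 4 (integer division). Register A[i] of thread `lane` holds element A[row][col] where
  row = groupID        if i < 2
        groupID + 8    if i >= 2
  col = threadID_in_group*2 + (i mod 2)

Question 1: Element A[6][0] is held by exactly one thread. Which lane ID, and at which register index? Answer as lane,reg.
r=6->g=6,rb=0  c=0->t=0,b0=0
L=6*4+0=24  i=0*2+0=0

24,0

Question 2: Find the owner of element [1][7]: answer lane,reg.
7,1

r: 1->gid=1,r8=0  c: 7->tid=3,i&1=1
L=1*4+3=7  i=0*2+1=1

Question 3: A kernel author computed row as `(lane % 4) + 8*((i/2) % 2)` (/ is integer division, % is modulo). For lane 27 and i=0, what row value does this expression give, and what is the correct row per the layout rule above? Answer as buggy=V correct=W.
`(lane % 4) + 8*((i/2) % 2)`[27,0]=>3
L=27=>grp=27>>2=6, tig=27&3=3
[0]=>row 6+0=6  col 3·2+0=6
row: 3 vs 6

buggy=3 correct=6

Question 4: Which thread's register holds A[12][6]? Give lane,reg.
19,2

r=12⇒gr=4,Rb=1  c=6⇒th=3,odd=0
L=4*4+3=19  i=1*2+0=2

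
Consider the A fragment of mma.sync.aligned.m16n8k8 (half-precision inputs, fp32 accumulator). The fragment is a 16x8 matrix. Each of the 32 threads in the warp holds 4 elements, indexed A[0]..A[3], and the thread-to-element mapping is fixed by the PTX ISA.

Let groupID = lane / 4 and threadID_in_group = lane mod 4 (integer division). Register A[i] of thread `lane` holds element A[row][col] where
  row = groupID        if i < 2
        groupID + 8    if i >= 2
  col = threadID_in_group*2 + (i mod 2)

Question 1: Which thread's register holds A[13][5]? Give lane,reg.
r: 13->gid=5,r8=1  c: 5->tid=2,i&1=1
L=5*4+2=22  i=1*2+1=3

22,3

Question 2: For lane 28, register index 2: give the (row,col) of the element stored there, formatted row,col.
lane 28->28/4=7, 28 mod 4=0
i=2  r:7+8->15  c:2·0+0->0

15,0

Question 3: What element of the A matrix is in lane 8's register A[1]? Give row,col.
2,1

8: G=2,T=0
[1] (2+0,0*2+1) = (2,1)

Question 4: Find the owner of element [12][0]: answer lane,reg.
r:12=>grp=4,rB=1  c:0=>tig=0,lo=0
L=4*4+0=16  i=1*2+0=2

16,2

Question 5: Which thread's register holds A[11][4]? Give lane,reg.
14,2

r: 11->gid=3,r8=1  c: 4->tid=2,i&1=0
L=3*4+2=14  i=1*2+0=2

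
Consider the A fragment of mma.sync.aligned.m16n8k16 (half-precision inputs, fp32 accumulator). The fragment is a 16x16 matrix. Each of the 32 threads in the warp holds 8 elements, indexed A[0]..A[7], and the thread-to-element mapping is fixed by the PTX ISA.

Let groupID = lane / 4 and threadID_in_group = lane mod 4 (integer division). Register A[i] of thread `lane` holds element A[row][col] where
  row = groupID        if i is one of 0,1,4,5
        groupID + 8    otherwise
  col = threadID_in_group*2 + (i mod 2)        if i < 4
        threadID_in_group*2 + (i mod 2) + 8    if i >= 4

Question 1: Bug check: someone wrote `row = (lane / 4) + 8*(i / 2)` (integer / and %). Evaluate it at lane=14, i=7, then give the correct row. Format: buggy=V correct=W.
`(lane / 4) + 8*(i / 2)`[14,7]⇒27
14: gr=3,th=2
[7] (3+8,2*2+1+8) = (11,13)
row: 27 vs 11

buggy=27 correct=11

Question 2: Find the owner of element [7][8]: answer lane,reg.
28,4

r=7⇒gr=7,Rb=0  c=8⇒Cb=1,th=0,odd=0
L=7*4+0=28  i=1*4+0*2+0=4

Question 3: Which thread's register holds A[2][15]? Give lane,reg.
11,5

r:2=>grp=2,rB=0  c:15=>cB=1,tig=3,lo=1
L=2*4+3=11  i=1*4+0*2+1=5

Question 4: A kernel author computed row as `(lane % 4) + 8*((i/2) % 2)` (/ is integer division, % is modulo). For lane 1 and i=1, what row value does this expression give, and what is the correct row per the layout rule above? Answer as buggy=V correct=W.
buggy=1 correct=0

`(lane % 4) + 8*((i/2) % 2)`[1,1]->1
lane 1->1/4=0, 1 mod 4=1
i=1  r:0+0->0  c:2·1+1+0->3
row: 1 vs 0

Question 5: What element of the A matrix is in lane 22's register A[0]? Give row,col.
22: gr=5,th=2
[0] (5+0,2*2+0+0) = (5,4)

5,4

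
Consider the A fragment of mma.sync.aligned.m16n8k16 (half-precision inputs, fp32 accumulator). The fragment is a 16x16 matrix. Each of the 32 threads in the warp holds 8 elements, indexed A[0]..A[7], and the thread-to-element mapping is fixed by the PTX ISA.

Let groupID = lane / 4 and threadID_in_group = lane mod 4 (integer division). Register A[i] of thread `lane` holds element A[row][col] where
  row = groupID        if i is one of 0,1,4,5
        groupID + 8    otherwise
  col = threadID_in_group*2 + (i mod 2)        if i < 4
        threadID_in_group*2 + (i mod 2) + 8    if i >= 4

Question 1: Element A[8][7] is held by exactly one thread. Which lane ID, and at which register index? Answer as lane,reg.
3,3

r:8=>grp=0,rB=1  c:7=>cB=0,tig=3,lo=1
L=0*4+3=3  i=0*4+1*2+1=3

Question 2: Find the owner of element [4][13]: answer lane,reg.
r=4⇒gr=4,Rb=0  c=13⇒Cb=1,th=2,odd=1
L=4*4+2=18  i=1*4+0*2+1=5

18,5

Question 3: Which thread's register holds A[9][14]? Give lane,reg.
r: 9->gid=1,r8=1  c: 14->c8=1,tid=3,i&1=0
L=1*4+3=7  i=1*4+1*2+0=6

7,6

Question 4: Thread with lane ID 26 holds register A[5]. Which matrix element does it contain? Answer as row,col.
6,13

lane 26: G=6 (26/4), T=2 (26%4)
i=5: r=6+0=6, c=2*2+1+8=13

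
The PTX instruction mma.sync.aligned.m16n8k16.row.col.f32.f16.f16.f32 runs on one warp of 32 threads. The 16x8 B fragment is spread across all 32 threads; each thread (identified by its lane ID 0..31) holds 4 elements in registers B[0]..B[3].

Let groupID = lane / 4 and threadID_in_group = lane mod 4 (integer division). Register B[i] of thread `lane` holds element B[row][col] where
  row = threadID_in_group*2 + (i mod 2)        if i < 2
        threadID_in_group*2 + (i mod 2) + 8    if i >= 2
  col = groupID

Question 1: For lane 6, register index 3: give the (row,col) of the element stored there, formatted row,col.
lane 6→6/4=1, 6 mod 4=2
i=3  r:2·2+1+8→13  c:1

13,1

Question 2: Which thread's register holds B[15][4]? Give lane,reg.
c: 4->gid=4  r: 15->r8=1,tid=3,i&1=1
L=4*4+3=19  i=1*2+1=3

19,3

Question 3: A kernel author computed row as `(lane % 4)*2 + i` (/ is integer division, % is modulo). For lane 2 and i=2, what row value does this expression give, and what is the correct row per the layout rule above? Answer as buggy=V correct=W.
buggy=6 correct=12

`(lane % 4)*2 + i`[2,2]=>6
L=2=>grp=2>>2=0, tig=2&3=2
[2]=>row 2·2+0+8=12  col grp=0
row: 6 vs 12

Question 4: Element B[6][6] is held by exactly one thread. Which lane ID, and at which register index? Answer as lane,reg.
27,0

c:6=>grp=6  r:6=>rB=0,tig=3,lo=0
L=6*4+3=27  i=0*2+0=0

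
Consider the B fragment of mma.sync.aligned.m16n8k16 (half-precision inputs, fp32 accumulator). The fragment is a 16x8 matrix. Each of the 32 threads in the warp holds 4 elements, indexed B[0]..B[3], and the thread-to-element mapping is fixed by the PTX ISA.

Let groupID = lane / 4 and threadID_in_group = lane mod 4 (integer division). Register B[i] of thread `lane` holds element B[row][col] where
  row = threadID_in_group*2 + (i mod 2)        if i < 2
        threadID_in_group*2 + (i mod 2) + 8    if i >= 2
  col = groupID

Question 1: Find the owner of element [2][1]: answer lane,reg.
c=1->g=1  r=2->rb=0,t=1,b0=0
L=1*4+1=5  i=0*2+0=0

5,0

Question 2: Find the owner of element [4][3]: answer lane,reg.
14,0

c=3⇒gr=3  r=4⇒Rb=0,th=2,odd=0
L=3*4+2=14  i=0*2+0=0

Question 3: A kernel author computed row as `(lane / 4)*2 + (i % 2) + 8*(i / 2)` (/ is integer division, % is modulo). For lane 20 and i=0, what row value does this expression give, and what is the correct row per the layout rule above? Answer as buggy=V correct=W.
`(lane / 4)*2 + (i % 2) + 8*(i / 2)`[20,0]->10
L=20->g=20>>2=5, t=20&3=0
[0]->row 0·2+0+0=0  col g=5
row: 10 vs 0

buggy=10 correct=0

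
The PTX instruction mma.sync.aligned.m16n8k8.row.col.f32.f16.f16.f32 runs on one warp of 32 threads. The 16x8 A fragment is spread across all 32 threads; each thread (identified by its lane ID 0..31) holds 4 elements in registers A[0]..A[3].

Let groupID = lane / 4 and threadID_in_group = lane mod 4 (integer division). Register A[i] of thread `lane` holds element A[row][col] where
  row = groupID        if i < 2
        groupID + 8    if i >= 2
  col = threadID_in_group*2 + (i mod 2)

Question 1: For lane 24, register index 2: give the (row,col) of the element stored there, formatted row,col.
L=24⇒gr=24>>2=6, th=24&3=0
[2]⇒row 6+8=14  col 0·2+0=0

14,0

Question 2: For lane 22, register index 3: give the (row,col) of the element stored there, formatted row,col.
13,5

L=22->g=22>>2=5, t=22&3=2
[3]->row 5+8=13  col 2·2+1=5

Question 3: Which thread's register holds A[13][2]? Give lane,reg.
21,2

r=13→G=5,rhi=1  c=2→T=1,p=0
L=5*4+1=21  i=1*2+0=2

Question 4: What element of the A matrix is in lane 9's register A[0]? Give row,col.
lane 9⇒9/4=2, 9 mod 4=1
i=0  r:2+0⇒2  c:2·1+0⇒2

2,2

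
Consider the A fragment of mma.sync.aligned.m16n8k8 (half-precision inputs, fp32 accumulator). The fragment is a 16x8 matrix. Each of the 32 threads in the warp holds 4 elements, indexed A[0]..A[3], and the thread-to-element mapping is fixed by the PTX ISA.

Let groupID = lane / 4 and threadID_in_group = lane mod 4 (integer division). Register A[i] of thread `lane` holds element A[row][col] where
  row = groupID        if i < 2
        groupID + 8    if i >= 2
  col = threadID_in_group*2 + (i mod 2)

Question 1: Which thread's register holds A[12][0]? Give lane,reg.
16,2

r: 12->gid=4,r8=1  c: 0->tid=0,i&1=0
L=4*4+0=16  i=1*2+0=2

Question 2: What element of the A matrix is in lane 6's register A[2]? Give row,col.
lane 6=>6/4=1, 6 mod 4=2
i=2  r:1+8=>9  c:2·2+0=>4

9,4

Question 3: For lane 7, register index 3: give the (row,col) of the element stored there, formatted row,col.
L=7->gid=7>>2=1, tid=7&3=3
[3]->row 1+8=9  col 3·2+1=7

9,7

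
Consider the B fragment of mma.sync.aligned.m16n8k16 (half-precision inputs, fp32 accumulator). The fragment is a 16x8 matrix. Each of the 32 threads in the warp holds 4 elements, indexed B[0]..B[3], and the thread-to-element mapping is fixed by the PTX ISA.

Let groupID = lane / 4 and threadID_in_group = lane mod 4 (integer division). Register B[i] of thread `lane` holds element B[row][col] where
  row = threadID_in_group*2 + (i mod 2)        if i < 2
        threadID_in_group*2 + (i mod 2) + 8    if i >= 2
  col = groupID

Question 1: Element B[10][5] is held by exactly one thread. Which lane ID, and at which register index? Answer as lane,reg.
c: 5->gid=5  r: 10->r8=1,tid=1,i&1=0
L=5*4+1=21  i=1*2+0=2

21,2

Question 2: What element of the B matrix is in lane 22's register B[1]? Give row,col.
5,5

L=22->gid=22>>2=5, tid=22&3=2
[1]->row 2·2+1+0=5  col gid=5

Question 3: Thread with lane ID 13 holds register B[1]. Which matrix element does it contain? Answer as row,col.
3,3

13: G=3,T=1
[1] (1*2+1+0,3) = (3,3)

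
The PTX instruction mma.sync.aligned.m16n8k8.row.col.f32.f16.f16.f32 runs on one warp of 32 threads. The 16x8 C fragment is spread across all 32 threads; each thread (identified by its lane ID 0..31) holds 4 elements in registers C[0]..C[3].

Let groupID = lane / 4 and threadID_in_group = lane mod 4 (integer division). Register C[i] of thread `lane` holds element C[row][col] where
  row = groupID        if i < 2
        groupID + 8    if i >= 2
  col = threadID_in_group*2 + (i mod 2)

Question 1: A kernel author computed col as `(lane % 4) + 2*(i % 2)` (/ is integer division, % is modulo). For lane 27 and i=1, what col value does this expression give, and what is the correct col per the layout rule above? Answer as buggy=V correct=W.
`(lane % 4) + 2*(i % 2)`[27,1]->5
27: g=6,t=3
[1] (6+0,3*2+1) = (6,7)
col: 5 vs 7

buggy=5 correct=7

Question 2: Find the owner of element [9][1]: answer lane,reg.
r: 9->gid=1,r8=1  c: 1->tid=0,i&1=1
L=1*4+0=4  i=1*2+1=3

4,3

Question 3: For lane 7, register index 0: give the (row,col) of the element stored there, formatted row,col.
1,6

L=7⇒gr=7>>2=1, th=7&3=3
[0]⇒row 1+0=1  col 3·2+0=6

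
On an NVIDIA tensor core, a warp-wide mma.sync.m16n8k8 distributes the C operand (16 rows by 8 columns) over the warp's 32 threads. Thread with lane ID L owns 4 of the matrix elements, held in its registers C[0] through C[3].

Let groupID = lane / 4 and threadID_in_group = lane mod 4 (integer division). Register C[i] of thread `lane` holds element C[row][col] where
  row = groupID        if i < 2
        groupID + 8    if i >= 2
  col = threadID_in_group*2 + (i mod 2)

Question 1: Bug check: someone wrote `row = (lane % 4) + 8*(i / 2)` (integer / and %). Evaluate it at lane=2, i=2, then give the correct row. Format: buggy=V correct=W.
`(lane % 4) + 8*(i / 2)`[2,2]=>10
2: grp=0,tig=2
[2] (0+8,2*2+0) = (8,4)
row: 10 vs 8

buggy=10 correct=8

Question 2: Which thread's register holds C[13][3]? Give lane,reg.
r:13=>grp=5,rB=1  c:3=>tig=1,lo=1
L=5*4+1=21  i=1*2+1=3

21,3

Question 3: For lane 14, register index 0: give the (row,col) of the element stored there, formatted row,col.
3,4

lane 14: g=3 (14/4), t=2 (14%4)
i=0: r=3+0=3, c=2*2+0=4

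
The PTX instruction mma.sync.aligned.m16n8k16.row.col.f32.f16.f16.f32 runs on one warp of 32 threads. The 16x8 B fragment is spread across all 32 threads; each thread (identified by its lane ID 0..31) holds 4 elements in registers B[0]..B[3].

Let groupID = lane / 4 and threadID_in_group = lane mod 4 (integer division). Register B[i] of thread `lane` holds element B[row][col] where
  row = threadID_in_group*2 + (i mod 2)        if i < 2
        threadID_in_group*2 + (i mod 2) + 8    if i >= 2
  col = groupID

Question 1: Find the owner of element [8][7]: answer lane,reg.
c=7→G=7  r=8→rhi=1,T=0,p=0
L=7*4+0=28  i=1*2+0=2

28,2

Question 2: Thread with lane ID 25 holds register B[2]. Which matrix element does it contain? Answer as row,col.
lane 25→25/4=6, 25 mod 4=1
i=2  r:2·1+0+8→10  c:6

10,6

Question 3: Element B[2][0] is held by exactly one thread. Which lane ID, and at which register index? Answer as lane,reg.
1,0

c=0→G=0  r=2→rhi=0,T=1,p=0
L=0*4+1=1  i=0*2+0=0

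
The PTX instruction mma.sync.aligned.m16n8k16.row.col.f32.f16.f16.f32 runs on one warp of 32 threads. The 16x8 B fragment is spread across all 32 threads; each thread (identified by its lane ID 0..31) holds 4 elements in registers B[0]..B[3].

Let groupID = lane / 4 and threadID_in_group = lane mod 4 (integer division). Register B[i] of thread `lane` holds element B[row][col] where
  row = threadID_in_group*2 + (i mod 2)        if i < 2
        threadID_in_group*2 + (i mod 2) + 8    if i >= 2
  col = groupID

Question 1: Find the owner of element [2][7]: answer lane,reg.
29,0

c=7→G=7  r=2→rhi=0,T=1,p=0
L=7*4+1=29  i=0*2+0=0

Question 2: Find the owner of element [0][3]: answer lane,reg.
c:3=>grp=3  r:0=>rB=0,tig=0,lo=0
L=3*4+0=12  i=0*2+0=0

12,0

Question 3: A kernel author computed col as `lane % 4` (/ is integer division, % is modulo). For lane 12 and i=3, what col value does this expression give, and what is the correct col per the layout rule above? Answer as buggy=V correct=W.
`lane % 4`[12,3]->0
L=12->gid=12>>2=3, tid=12&3=0
[3]->row 0·2+1+8=9  col gid=3
col: 0 vs 3

buggy=0 correct=3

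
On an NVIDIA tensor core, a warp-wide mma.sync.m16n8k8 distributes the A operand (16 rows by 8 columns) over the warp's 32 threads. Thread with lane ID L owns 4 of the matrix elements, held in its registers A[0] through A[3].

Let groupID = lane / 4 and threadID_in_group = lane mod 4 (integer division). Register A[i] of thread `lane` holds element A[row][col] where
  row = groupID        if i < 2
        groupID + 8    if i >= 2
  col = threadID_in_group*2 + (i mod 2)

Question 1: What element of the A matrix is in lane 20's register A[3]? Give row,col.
lane 20->20/4=5, 20 mod 4=0
i=3  r:5+8->13  c:2·0+1->1

13,1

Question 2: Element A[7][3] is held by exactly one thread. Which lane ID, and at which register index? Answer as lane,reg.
r=7⇒gr=7,Rb=0  c=3⇒th=1,odd=1
L=7*4+1=29  i=0*2+1=1

29,1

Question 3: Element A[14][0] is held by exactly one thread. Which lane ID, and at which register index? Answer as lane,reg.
r=14->g=6,rb=1  c=0->t=0,b0=0
L=6*4+0=24  i=1*2+0=2

24,2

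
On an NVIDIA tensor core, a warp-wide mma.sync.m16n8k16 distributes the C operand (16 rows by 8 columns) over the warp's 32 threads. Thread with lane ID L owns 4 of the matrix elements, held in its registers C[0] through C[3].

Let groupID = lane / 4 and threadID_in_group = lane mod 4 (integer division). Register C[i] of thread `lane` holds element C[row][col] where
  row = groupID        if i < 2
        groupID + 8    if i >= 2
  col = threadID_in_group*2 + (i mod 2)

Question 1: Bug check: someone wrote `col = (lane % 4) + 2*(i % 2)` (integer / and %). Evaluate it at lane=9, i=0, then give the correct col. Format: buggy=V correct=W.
buggy=1 correct=2

`(lane % 4) + 2*(i % 2)`[9,0]->1
lane 9->9/4=2, 9 mod 4=1
i=0  r:2+0->2  c:2·1+0->2
col: 1 vs 2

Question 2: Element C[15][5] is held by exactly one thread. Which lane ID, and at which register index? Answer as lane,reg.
r: 15->gid=7,r8=1  c: 5->tid=2,i&1=1
L=7*4+2=30  i=1*2+1=3

30,3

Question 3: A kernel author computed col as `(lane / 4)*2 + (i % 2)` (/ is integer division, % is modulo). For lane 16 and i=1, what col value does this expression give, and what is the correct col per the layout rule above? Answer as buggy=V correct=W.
buggy=9 correct=1

`(lane / 4)*2 + (i % 2)`[16,1]→9
16: G=4,T=0
[1] (4+0,0*2+1) = (4,1)
col: 9 vs 1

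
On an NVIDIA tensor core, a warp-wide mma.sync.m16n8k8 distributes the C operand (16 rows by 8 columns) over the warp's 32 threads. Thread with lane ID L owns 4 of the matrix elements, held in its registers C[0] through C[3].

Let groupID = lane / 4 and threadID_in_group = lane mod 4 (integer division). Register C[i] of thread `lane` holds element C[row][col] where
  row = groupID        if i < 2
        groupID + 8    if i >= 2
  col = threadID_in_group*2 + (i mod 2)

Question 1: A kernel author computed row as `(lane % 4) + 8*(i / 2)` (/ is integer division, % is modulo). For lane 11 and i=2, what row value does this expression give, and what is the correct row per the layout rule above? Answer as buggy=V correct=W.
buggy=11 correct=10

`(lane % 4) + 8*(i / 2)`[11,2]=>11
11: grp=2,tig=3
[2] (2+8,3*2+0) = (10,6)
row: 11 vs 10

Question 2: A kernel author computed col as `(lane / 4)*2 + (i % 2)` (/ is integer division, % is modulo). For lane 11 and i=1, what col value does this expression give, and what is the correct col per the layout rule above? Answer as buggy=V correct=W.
`(lane / 4)*2 + (i % 2)`[11,1]->5
lane 11: gid=2 (11/4), tid=3 (11%4)
i=1: r=2+0=2, c=3*2+1=7
col: 5 vs 7

buggy=5 correct=7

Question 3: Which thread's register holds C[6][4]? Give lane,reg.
r:6=>grp=6,rB=0  c:4=>tig=2,lo=0
L=6*4+2=26  i=0*2+0=0

26,0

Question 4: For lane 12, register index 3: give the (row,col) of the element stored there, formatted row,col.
11,1

L=12->gid=12>>2=3, tid=12&3=0
[3]->row 3+8=11  col 0·2+1=1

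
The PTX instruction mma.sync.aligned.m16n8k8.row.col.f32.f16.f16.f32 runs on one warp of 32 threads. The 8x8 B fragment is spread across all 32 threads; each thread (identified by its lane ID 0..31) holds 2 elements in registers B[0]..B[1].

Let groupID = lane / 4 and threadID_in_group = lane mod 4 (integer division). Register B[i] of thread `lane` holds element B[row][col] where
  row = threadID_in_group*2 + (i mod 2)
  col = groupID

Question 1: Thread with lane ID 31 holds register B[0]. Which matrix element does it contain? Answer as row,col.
6,7

lane 31->31/4=7, 31 mod 4=3
i=0  r:2·3+0->6  c:7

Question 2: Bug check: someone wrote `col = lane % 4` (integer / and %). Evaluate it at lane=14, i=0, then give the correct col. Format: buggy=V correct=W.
buggy=2 correct=3

`lane % 4`[14,0]->2
lane 14: gid=3 (14/4), tid=2 (14%4)
i=0: r=2*2+0=4, c=gid=3
col: 2 vs 3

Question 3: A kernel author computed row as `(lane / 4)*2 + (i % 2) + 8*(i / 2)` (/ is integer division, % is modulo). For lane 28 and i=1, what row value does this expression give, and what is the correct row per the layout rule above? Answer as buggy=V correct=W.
buggy=15 correct=1

`(lane / 4)*2 + (i % 2) + 8*(i / 2)`[28,1]->15
lane 28: g=7 (28/4), t=0 (28%4)
i=1: r=0*2+1=1, c=g=7
row: 15 vs 1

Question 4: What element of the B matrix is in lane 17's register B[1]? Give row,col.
3,4

lane 17: grp=4 (17/4), tig=1 (17%4)
i=1: r=1*2+1=3, c=grp=4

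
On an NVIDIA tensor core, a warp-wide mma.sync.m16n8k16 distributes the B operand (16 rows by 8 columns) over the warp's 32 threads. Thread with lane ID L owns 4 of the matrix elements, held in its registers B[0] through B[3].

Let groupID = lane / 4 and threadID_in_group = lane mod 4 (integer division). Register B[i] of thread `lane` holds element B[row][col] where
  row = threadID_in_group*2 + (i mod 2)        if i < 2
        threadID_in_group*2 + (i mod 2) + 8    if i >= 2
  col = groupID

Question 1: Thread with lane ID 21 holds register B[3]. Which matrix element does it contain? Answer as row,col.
lane 21: grp=5 (21/4), tig=1 (21%4)
i=3: r=1*2+1+8=11, c=grp=5

11,5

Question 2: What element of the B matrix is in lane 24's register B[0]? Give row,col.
0,6

lane 24: gr=6 (24/4), th=0 (24%4)
i=0: r=0*2+0+0=0, c=gr=6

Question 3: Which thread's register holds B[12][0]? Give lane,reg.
c=0->g=0  r=12->rb=1,t=2,b0=0
L=0*4+2=2  i=1*2+0=2

2,2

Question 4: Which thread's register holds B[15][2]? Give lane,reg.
11,3

c=2->g=2  r=15->rb=1,t=3,b0=1
L=2*4+3=11  i=1*2+1=3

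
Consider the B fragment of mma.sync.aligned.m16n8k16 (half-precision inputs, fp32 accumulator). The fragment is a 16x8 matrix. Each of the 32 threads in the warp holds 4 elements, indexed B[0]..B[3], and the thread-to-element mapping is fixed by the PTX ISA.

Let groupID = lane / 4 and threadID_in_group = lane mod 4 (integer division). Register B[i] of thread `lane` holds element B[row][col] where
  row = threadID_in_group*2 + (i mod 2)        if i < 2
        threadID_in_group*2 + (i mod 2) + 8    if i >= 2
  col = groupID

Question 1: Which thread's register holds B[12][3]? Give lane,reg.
14,2

c: 3->gid=3  r: 12->r8=1,tid=2,i&1=0
L=3*4+2=14  i=1*2+0=2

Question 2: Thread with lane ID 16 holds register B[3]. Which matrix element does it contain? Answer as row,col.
16: g=4,t=0
[3] (0*2+1+8,4) = (9,4)

9,4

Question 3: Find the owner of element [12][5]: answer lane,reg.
c:5=>grp=5  r:12=>rB=1,tig=2,lo=0
L=5*4+2=22  i=1*2+0=2

22,2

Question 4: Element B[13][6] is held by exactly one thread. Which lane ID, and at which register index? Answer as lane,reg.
c:6=>grp=6  r:13=>rB=1,tig=2,lo=1
L=6*4+2=26  i=1*2+1=3

26,3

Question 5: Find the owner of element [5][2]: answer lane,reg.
c=2→G=2  r=5→rhi=0,T=2,p=1
L=2*4+2=10  i=0*2+1=1

10,1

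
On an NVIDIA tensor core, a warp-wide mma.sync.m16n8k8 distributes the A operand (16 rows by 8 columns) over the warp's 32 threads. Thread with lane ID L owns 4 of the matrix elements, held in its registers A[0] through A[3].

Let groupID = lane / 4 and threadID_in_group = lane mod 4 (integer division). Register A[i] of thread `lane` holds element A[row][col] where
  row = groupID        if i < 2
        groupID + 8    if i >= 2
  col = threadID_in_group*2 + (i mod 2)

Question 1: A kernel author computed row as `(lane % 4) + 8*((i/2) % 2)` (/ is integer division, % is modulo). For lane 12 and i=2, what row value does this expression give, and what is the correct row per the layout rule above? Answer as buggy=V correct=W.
buggy=8 correct=11

`(lane % 4) + 8*((i/2) % 2)`[12,2]->8
12: gid=3,tid=0
[2] (3+8,0*2+0) = (11,0)
row: 8 vs 11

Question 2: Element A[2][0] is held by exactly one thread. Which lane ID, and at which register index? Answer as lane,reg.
8,0

r=2→G=2,rhi=0  c=0→T=0,p=0
L=2*4+0=8  i=0*2+0=0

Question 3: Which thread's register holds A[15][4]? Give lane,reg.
r=15→G=7,rhi=1  c=4→T=2,p=0
L=7*4+2=30  i=1*2+0=2

30,2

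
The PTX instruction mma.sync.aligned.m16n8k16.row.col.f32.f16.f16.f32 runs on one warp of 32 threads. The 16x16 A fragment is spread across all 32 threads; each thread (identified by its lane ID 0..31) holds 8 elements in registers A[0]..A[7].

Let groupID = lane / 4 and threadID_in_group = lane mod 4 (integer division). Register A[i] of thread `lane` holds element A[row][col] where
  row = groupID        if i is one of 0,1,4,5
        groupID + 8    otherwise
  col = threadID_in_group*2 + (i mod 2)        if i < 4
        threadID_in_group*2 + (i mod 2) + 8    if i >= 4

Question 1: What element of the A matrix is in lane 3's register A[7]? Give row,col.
8,15

lane 3→3/4=0, 3 mod 4=3
i=7  r:0+8→8  c:2·3+1+8→15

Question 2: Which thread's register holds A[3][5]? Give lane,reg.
r: 3->gid=3,r8=0  c: 5->c8=0,tid=2,i&1=1
L=3*4+2=14  i=0*4+0*2+1=1

14,1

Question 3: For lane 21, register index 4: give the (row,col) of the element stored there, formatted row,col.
lane 21: g=5 (21/4), t=1 (21%4)
i=4: r=5+0=5, c=1*2+0+8=10

5,10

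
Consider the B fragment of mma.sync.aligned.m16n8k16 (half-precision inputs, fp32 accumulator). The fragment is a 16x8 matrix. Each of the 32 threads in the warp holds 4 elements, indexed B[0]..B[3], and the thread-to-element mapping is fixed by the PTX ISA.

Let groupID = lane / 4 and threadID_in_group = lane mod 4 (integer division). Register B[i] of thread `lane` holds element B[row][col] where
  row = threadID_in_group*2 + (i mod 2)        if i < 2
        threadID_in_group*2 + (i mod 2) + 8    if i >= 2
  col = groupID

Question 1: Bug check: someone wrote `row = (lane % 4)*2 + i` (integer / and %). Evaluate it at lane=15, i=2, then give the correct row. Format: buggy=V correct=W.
buggy=8 correct=14

`(lane % 4)*2 + i`[15,2]=>8
15: grp=3,tig=3
[2] (3*2+0+8,3) = (14,3)
row: 8 vs 14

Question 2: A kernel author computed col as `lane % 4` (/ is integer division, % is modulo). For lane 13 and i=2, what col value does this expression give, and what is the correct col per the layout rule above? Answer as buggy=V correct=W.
`lane % 4`[13,2]->1
lane 13->13/4=3, 13 mod 4=1
i=2  r:2·1+0+8->10  c:3
col: 1 vs 3

buggy=1 correct=3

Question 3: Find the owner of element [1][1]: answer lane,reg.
4,1

c=1⇒gr=1  r=1⇒Rb=0,th=0,odd=1
L=1*4+0=4  i=0*2+1=1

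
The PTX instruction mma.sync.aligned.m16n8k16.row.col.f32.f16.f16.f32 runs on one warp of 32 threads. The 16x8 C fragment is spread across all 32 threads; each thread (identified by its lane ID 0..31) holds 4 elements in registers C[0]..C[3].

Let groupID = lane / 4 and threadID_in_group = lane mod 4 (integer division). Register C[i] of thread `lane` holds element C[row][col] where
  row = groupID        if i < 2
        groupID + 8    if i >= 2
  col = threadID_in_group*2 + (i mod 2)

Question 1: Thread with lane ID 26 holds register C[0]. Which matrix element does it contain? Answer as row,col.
lane 26: gr=6 (26/4), th=2 (26%4)
i=0: r=6+0=6, c=2*2+0=4

6,4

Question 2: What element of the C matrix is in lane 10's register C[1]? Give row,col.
2,5

lane 10: gr=2 (10/4), th=2 (10%4)
i=1: r=2+0=2, c=2*2+1=5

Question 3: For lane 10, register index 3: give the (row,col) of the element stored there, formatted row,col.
lane 10: grp=2 (10/4), tig=2 (10%4)
i=3: r=2+8=10, c=2*2+1=5

10,5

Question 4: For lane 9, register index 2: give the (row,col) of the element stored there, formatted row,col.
lane 9⇒9/4=2, 9 mod 4=1
i=2  r:2+8⇒10  c:2·1+0⇒2

10,2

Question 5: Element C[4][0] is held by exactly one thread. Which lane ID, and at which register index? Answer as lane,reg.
16,0

r=4⇒gr=4,Rb=0  c=0⇒th=0,odd=0
L=4*4+0=16  i=0*2+0=0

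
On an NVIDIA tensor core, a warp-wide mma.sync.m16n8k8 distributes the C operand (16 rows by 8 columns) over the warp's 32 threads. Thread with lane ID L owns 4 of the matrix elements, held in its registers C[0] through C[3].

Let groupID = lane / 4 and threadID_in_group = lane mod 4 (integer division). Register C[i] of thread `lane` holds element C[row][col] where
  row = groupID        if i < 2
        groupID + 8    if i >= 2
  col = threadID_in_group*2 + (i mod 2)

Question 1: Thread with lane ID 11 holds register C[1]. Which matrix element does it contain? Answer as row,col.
2,7

lane 11: grp=2 (11/4), tig=3 (11%4)
i=1: r=2+0=2, c=3*2+1=7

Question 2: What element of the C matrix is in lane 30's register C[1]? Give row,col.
7,5

lane 30⇒30/4=7, 30 mod 4=2
i=1  r:7+0⇒7  c:2·2+1⇒5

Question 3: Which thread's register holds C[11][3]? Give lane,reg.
13,3

r=11→G=3,rhi=1  c=3→T=1,p=1
L=3*4+1=13  i=1*2+1=3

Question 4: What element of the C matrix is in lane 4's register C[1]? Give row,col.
L=4→G=4>>2=1, T=4&3=0
[1]→row 1+0=1  col 0·2+1=1

1,1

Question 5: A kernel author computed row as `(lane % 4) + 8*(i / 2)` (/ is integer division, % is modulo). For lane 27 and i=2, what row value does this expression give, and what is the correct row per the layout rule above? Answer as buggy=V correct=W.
`(lane % 4) + 8*(i / 2)`[27,2]→11
lane 27: G=6 (27/4), T=3 (27%4)
i=2: r=6+8=14, c=3*2+0=6
row: 11 vs 14

buggy=11 correct=14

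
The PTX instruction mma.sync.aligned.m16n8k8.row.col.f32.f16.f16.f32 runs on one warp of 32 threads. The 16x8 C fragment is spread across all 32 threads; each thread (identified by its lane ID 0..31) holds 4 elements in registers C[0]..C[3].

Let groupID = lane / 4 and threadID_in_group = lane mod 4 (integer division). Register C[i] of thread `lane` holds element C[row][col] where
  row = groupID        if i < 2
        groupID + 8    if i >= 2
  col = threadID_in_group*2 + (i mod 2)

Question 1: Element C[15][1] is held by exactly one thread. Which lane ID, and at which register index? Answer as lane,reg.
r=15→G=7,rhi=1  c=1→T=0,p=1
L=7*4+0=28  i=1*2+1=3

28,3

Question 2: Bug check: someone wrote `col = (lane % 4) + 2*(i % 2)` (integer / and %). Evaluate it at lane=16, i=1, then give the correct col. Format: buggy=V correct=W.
buggy=2 correct=1

`(lane % 4) + 2*(i % 2)`[16,1]->2
lane 16->16/4=4, 16 mod 4=0
i=1  r:4+0->4  c:2·0+1->1
col: 2 vs 1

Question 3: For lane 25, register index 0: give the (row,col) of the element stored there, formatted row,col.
6,2

25: gr=6,th=1
[0] (6+0,1*2+0) = (6,2)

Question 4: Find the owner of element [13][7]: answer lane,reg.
23,3

r=13→G=5,rhi=1  c=7→T=3,p=1
L=5*4+3=23  i=1*2+1=3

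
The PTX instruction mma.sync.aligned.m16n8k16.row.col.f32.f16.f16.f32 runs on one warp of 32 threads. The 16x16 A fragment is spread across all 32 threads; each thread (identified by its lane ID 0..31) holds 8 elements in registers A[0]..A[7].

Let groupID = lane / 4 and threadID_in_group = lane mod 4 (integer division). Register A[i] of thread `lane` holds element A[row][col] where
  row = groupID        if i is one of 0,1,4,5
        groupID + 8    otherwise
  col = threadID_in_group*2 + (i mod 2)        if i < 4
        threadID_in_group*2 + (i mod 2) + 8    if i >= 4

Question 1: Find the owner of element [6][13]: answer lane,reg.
26,5

r: 6->gid=6,r8=0  c: 13->c8=1,tid=2,i&1=1
L=6*4+2=26  i=1*4+0*2+1=5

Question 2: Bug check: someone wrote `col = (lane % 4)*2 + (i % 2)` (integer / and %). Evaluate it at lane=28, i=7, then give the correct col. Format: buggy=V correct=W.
`(lane % 4)*2 + (i % 2)`[28,7]⇒1
L=28⇒gr=28>>2=7, th=28&3=0
[7]⇒row 7+8=15  col 0·2+1+8=9
col: 1 vs 9

buggy=1 correct=9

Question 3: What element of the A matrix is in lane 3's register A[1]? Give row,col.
L=3->g=3>>2=0, t=3&3=3
[1]->row 0+0=0  col 3·2+1+0=7

0,7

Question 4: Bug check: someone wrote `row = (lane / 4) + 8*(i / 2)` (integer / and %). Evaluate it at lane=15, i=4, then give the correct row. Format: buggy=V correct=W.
`(lane / 4) + 8*(i / 2)`[15,4]=>19
lane 15=>15/4=3, 15 mod 4=3
i=4  r:3+0=>3  c:2·3+0+8=>14
row: 19 vs 3

buggy=19 correct=3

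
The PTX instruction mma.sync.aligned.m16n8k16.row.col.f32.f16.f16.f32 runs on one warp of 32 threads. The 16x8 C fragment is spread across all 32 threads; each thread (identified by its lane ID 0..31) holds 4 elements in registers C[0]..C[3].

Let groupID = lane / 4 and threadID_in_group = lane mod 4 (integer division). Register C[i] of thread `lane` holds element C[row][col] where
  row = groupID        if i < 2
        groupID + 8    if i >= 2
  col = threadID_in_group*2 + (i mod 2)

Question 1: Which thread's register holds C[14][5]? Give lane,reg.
r=14→G=6,rhi=1  c=5→T=2,p=1
L=6*4+2=26  i=1*2+1=3

26,3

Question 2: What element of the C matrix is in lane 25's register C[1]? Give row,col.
6,3

lane 25: G=6 (25/4), T=1 (25%4)
i=1: r=6+0=6, c=1*2+1=3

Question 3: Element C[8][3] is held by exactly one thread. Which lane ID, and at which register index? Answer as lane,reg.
1,3

r=8->g=0,rb=1  c=3->t=1,b0=1
L=0*4+1=1  i=1*2+1=3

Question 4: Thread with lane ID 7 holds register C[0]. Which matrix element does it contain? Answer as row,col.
7: gid=1,tid=3
[0] (1+0,3*2+0) = (1,6)

1,6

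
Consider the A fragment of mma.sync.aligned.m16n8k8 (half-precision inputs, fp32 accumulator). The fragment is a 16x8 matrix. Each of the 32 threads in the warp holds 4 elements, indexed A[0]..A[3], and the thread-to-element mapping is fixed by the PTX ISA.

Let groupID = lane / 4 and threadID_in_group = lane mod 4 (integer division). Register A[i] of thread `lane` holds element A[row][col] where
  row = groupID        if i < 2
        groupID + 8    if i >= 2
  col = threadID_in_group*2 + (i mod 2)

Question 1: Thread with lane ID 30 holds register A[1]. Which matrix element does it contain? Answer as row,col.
7,5

30: gid=7,tid=2
[1] (7+0,2*2+1) = (7,5)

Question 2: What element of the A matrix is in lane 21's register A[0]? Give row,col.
lane 21: gid=5 (21/4), tid=1 (21%4)
i=0: r=5+0=5, c=1*2+0=2

5,2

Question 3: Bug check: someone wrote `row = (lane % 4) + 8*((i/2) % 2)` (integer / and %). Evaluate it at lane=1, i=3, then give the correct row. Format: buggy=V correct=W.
`(lane % 4) + 8*((i/2) % 2)`[1,3]->9
lane 1->1/4=0, 1 mod 4=1
i=3  r:0+8->8  c:2·1+1->3
row: 9 vs 8

buggy=9 correct=8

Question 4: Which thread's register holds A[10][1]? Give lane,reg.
8,3

r=10⇒gr=2,Rb=1  c=1⇒th=0,odd=1
L=2*4+0=8  i=1*2+1=3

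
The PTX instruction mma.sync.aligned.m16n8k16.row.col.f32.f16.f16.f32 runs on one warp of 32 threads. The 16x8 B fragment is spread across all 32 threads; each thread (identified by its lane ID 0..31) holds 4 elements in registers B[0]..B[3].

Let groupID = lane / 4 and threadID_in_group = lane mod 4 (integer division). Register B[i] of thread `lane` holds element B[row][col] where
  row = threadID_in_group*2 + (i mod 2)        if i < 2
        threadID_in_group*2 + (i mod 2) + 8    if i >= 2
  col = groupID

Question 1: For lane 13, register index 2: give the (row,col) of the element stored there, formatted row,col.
lane 13→13/4=3, 13 mod 4=1
i=2  r:2·1+0+8→10  c:3

10,3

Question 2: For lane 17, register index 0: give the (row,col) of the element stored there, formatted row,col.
2,4

lane 17->17/4=4, 17 mod 4=1
i=0  r:2·1+0+0->2  c:4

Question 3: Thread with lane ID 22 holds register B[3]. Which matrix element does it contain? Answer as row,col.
L=22⇒gr=22>>2=5, th=22&3=2
[3]⇒row 2·2+1+8=13  col gr=5

13,5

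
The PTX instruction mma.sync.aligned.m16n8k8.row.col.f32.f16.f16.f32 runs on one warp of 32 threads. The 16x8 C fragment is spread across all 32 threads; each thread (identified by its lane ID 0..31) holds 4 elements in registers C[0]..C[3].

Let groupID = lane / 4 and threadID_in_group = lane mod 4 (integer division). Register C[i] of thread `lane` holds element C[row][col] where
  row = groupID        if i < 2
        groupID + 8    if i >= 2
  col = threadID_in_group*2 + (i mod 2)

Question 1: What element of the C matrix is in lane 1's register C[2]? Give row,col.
8,2

lane 1: g=0 (1/4), t=1 (1%4)
i=2: r=0+8=8, c=1*2+0=2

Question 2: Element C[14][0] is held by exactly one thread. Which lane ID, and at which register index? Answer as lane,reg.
24,2

r=14→G=6,rhi=1  c=0→T=0,p=0
L=6*4+0=24  i=1*2+0=2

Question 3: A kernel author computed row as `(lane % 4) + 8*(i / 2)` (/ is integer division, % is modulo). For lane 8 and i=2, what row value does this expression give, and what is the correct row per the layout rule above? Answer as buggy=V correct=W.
buggy=8 correct=10

`(lane % 4) + 8*(i / 2)`[8,2]->8
L=8->g=8>>2=2, t=8&3=0
[2]->row 2+8=10  col 0·2+0=0
row: 8 vs 10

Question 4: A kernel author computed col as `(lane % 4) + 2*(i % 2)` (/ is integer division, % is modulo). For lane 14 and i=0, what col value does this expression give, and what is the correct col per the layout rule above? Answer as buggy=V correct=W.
`(lane % 4) + 2*(i % 2)`[14,0]⇒2
lane 14⇒14/4=3, 14 mod 4=2
i=0  r:3+0⇒3  c:2·2+0⇒4
col: 2 vs 4

buggy=2 correct=4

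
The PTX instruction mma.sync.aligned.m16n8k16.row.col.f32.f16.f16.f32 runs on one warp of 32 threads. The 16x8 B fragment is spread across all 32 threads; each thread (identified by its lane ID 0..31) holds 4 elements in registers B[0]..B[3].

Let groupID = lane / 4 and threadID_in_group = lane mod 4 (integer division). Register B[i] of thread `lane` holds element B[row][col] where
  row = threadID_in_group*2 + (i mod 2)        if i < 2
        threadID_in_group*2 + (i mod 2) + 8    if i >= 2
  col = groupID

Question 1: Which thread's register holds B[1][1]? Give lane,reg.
c:1=>grp=1  r:1=>rB=0,tig=0,lo=1
L=1*4+0=4  i=0*2+1=1

4,1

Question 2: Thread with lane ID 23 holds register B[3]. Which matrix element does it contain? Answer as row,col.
15,5

lane 23⇒23/4=5, 23 mod 4=3
i=3  r:2·3+1+8⇒15  c:5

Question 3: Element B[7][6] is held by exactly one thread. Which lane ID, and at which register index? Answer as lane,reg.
c: 6->gid=6  r: 7->r8=0,tid=3,i&1=1
L=6*4+3=27  i=0*2+1=1

27,1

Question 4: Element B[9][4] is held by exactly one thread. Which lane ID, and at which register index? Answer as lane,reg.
16,3

c: 4->gid=4  r: 9->r8=1,tid=0,i&1=1
L=4*4+0=16  i=1*2+1=3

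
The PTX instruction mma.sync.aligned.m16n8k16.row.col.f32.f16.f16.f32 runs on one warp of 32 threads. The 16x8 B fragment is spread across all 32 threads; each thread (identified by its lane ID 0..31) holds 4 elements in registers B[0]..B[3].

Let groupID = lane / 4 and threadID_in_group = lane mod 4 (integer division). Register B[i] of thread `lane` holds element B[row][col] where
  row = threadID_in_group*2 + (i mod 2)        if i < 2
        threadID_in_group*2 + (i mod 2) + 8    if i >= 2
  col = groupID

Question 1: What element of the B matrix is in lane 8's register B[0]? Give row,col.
lane 8→8/4=2, 8 mod 4=0
i=0  r:2·0+0+0→0  c:2

0,2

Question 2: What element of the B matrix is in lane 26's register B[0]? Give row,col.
L=26->g=26>>2=6, t=26&3=2
[0]->row 2·2+0+0=4  col g=6

4,6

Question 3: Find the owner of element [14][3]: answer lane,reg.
c:3=>grp=3  r:14=>rB=1,tig=3,lo=0
L=3*4+3=15  i=1*2+0=2

15,2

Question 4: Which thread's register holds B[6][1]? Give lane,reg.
c=1⇒gr=1  r=6⇒Rb=0,th=3,odd=0
L=1*4+3=7  i=0*2+0=0

7,0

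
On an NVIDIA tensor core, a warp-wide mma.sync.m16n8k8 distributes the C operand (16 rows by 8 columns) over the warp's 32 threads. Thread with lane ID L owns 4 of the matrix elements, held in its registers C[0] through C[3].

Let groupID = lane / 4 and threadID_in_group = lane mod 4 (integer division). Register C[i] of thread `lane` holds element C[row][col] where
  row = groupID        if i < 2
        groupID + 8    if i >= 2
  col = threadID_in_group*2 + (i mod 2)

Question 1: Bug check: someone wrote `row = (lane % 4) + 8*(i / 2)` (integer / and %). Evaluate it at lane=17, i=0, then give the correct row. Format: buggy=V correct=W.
buggy=1 correct=4

`(lane % 4) + 8*(i / 2)`[17,0]→1
17: G=4,T=1
[0] (4+0,1*2+0) = (4,2)
row: 1 vs 4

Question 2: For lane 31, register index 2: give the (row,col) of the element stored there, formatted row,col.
lane 31: grp=7 (31/4), tig=3 (31%4)
i=2: r=7+8=15, c=3*2+0=6

15,6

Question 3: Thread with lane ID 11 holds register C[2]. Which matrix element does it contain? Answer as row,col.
10,6

lane 11->11/4=2, 11 mod 4=3
i=2  r:2+8->10  c:2·3+0->6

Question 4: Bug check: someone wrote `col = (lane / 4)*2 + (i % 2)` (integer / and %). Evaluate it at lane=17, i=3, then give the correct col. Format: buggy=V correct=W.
`(lane / 4)*2 + (i % 2)`[17,3]→9
17: G=4,T=1
[3] (4+8,1*2+1) = (12,3)
col: 9 vs 3

buggy=9 correct=3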